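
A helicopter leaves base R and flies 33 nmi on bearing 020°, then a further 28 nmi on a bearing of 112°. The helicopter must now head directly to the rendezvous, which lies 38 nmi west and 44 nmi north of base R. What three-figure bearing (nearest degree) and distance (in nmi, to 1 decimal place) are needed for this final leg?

287°, 78.8 nmi

Leg 1 (020°, 33 nmi): east 33 sin 20° = 11.29, north 33 cos 20° = 31.01
Leg 2 (112°, 28 nmi): east 28 sin 112° = 25.96, north 28 cos 112° = -10.49
Current position: (37.25, 20.52). Target: (-38, 44). Remaining: Δeast = -75.25, Δnorth = 23.48.
Bearing = atan2(-75.25, 23.48) mod 360° = 287.33°; distance = √((-75.25)² + (23.48)²) = 78.826 nmi.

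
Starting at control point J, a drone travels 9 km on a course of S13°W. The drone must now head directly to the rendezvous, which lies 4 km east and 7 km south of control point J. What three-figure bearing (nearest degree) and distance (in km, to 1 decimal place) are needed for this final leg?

Leg 1 (S13°W, 9 km): east 9 sin 193° = -2.02, north 9 cos 193° = -8.77
Current position: (-2.02, -8.77). Target: (4, -7). Remaining: Δeast = 6.02, Δnorth = 1.77.
Bearing = atan2(6.02, 1.77) mod 360° = 73.63°; distance = √((6.02)² + (1.77)²) = 6.279 km.

074°, 6.3 km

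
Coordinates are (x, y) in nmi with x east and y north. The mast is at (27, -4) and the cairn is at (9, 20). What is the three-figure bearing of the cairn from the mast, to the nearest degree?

Δeast = 9 − 27 = -18.00; Δnorth = 20 − -4 = 24.00.
Bearing = atan2(Δeast, Δnorth) mod 360° = 323.13° ≈ 323°.

323°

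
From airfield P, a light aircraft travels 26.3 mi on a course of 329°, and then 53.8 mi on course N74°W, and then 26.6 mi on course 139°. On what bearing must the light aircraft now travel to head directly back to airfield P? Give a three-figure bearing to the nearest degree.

Leg 1 (329°, 26.3 mi): east 26.3 sin 329° = -13.55, north 26.3 cos 329° = 22.54
Leg 2 (N74°W, 53.8 mi): east 53.8 sin 286° = -51.72, north 53.8 cos 286° = 14.83
Leg 3 (139°, 26.6 mi): east 26.6 sin 139° = 17.45, north 26.6 cos 139° = -20.08
Net displacement: -47.81 east, 17.30 north. Direction back to start is (47.81, -17.30): bearing = atan2(47.81, -17.30) mod 360° = 109.89° ≈ 110°.

110°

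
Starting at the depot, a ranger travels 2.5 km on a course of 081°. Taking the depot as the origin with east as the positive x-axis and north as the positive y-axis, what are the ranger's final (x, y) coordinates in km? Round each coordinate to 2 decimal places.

Leg 1 (081°, 2.5 km): east 2.5 sin 81° = 2.47, north 2.5 cos 81° = 0.39
Summing: 2.47 km east, 0.39 km north → (2.47, 0.39).

(2.47, 0.39)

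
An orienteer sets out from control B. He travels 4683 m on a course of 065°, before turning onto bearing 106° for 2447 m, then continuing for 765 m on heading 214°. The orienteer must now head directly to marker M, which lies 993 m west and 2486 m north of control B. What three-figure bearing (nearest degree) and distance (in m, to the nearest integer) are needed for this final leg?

284°, 7388 m

Leg 1 (065°, 4683 m): east 4683 sin 65° = 4244.24, north 4683 cos 65° = 1979.12
Leg 2 (106°, 2447 m): east 2447 sin 106° = 2352.21, north 2447 cos 106° = -674.48
Leg 3 (214°, 765 m): east 765 sin 214° = -427.78, north 765 cos 214° = -634.21
Current position: (6168.66, 670.42). Target: (-993, 2486). Remaining: Δeast = -7161.66, Δnorth = 1815.58.
Bearing = atan2(-7161.66, 1815.58) mod 360° = 284.23°; distance = √((-7161.66)² + (1815.58)²) = 7388.217 m.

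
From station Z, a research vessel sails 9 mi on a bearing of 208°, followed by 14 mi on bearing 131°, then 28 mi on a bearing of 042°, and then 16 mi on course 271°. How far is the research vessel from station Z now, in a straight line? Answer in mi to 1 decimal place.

9.9 mi

Leg 1 (208°, 9 mi): east 9 sin 208° = -4.23, north 9 cos 208° = -7.95
Leg 2 (131°, 14 mi): east 14 sin 131° = 10.57, north 14 cos 131° = -9.18
Leg 3 (042°, 28 mi): east 28 sin 42° = 18.74, north 28 cos 42° = 20.81
Leg 4 (271°, 16 mi): east 16 sin 271° = -16.00, north 16 cos 271° = 0.28
Net: 9.08 east, 3.96 north. Distance = √((9.08)² + (3.96)²) = 9.903 mi.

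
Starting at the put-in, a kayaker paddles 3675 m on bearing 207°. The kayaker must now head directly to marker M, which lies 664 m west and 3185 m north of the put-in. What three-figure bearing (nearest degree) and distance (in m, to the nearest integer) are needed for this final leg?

Leg 1 (207°, 3675 m): east 3675 sin 207° = -1668.42, north 3675 cos 207° = -3274.45
Current position: (-1668.42, -3274.45). Target: (-664, 3185). Remaining: Δeast = 1004.42, Δnorth = 6459.45.
Bearing = atan2(1004.42, 6459.45) mod 360° = 8.84°; distance = √((1004.42)² + (6459.45)²) = 6537.074 m.

009°, 6537 m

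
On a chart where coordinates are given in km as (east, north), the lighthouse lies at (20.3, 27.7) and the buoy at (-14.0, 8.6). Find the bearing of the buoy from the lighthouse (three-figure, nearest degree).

241°

Δeast = -14.0 − 20.3 = -34.30; Δnorth = 8.6 − 27.7 = -19.10.
Bearing = atan2(Δeast, Δnorth) mod 360° = 240.89° ≈ 241°.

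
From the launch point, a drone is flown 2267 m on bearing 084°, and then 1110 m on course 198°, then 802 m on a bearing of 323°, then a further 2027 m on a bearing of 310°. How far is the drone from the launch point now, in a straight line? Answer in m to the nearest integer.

Leg 1 (084°, 2267 m): east 2267 sin 84° = 2254.58, north 2267 cos 84° = 236.97
Leg 2 (198°, 1110 m): east 1110 sin 198° = -343.01, north 1110 cos 198° = -1055.67
Leg 3 (323°, 802 m): east 802 sin 323° = -482.66, north 802 cos 323° = 640.51
Leg 4 (310°, 2027 m): east 2027 sin 310° = -1552.77, north 2027 cos 310° = 1302.93
Net: -123.86 east, 1124.73 north. Distance = √((-123.86)² + (1124.73)²) = 1131.528 m.

1132 m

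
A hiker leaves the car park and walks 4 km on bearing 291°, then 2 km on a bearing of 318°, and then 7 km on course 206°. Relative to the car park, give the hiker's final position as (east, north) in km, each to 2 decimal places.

(-8.14, -3.37)

Leg 1 (291°, 4 km): east 4 sin 291° = -3.73, north 4 cos 291° = 1.43
Leg 2 (318°, 2 km): east 2 sin 318° = -1.34, north 2 cos 318° = 1.49
Leg 3 (206°, 7 km): east 7 sin 206° = -3.07, north 7 cos 206° = -6.29
Summing: -8.14 km east, -3.37 km north → (-8.14, -3.37).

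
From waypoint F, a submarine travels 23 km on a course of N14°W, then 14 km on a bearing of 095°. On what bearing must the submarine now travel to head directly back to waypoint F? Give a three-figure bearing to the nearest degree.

202°

Leg 1 (N14°W, 23 km): east 23 sin 346° = -5.56, north 23 cos 346° = 22.32
Leg 2 (095°, 14 km): east 14 sin 95° = 13.95, north 14 cos 95° = -1.22
Net displacement: 8.38 east, 21.10 north. Direction back to start is (-8.38, -21.10): bearing = atan2(-8.38, -21.10) mod 360° = 201.67° ≈ 202°.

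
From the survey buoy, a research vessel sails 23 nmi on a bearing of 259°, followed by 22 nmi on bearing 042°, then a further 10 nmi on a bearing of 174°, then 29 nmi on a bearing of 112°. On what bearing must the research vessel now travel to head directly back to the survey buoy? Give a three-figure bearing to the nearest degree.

Leg 1 (259°, 23 nmi): east 23 sin 259° = -22.58, north 23 cos 259° = -4.39
Leg 2 (042°, 22 nmi): east 22 sin 42° = 14.72, north 22 cos 42° = 16.35
Leg 3 (174°, 10 nmi): east 10 sin 174° = 1.05, north 10 cos 174° = -9.95
Leg 4 (112°, 29 nmi): east 29 sin 112° = 26.89, north 29 cos 112° = -10.86
Net displacement: 20.08 east, -8.85 north. Direction back to start is (-20.08, 8.85): bearing = atan2(-20.08, 8.85) mod 360° = 293.78° ≈ 294°.

294°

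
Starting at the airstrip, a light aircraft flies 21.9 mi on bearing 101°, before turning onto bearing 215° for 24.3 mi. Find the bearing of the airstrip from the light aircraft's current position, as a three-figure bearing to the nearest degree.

343°

Leg 1 (101°, 21.9 mi): east 21.9 sin 101° = 21.50, north 21.9 cos 101° = -4.18
Leg 2 (215°, 24.3 mi): east 24.3 sin 215° = -13.94, north 24.3 cos 215° = -19.91
Net displacement: 7.56 east, -24.08 north. Direction back to start is (-7.56, 24.08): bearing = atan2(-7.56, 24.08) mod 360° = 342.57° ≈ 343°.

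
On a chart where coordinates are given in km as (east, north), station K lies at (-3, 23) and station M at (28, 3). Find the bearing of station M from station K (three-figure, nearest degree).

123°

Δeast = 28 − -3 = 31.00; Δnorth = 3 − 23 = -20.00.
Bearing = atan2(Δeast, Δnorth) mod 360° = 122.83° ≈ 123°.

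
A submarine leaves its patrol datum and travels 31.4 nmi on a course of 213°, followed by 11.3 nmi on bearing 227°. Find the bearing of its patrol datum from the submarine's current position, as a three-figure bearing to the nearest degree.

037°

Leg 1 (213°, 31.4 nmi): east 31.4 sin 213° = -17.10, north 31.4 cos 213° = -26.33
Leg 2 (227°, 11.3 nmi): east 11.3 sin 227° = -8.26, north 11.3 cos 227° = -7.71
Net displacement: -25.37 east, -34.04 north. Direction back to start is (25.37, 34.04): bearing = atan2(25.37, 34.04) mod 360° = 36.69° ≈ 037°.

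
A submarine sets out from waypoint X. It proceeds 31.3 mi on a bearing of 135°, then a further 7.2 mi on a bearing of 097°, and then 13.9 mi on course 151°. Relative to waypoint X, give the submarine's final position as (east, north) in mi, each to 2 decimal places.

Leg 1 (135°, 31.3 mi): east 31.3 sin 135° = 22.13, north 31.3 cos 135° = -22.13
Leg 2 (097°, 7.2 mi): east 7.2 sin 97° = 7.15, north 7.2 cos 97° = -0.88
Leg 3 (151°, 13.9 mi): east 13.9 sin 151° = 6.74, north 13.9 cos 151° = -12.16
Summing: 36.02 mi east, -35.17 mi north → (36.02, -35.17).

(36.02, -35.17)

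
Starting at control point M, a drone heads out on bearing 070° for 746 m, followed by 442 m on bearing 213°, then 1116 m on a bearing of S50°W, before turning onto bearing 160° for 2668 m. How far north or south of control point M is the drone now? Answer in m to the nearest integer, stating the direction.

Leg 1 (070°, 746 m): east 746 sin 70° = 701.01, north 746 cos 70° = 255.15
Leg 2 (213°, 442 m): east 442 sin 213° = -240.73, north 442 cos 213° = -370.69
Leg 3 (S50°W, 1116 m): east 1116 sin 230° = -854.91, north 1116 cos 230° = -717.35
Leg 4 (160°, 2668 m): east 2668 sin 160° = 912.51, north 2668 cos 160° = -2507.10
Net north component: -3340.00 m.

3340 m south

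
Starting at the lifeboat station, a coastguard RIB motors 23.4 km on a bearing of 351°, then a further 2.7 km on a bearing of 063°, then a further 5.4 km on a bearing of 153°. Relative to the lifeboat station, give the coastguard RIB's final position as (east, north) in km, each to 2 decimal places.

Leg 1 (351°, 23.4 km): east 23.4 sin 351° = -3.66, north 23.4 cos 351° = 23.11
Leg 2 (063°, 2.7 km): east 2.7 sin 63° = 2.41, north 2.7 cos 63° = 1.23
Leg 3 (153°, 5.4 km): east 5.4 sin 153° = 2.45, north 5.4 cos 153° = -4.81
Summing: 1.20 km east, 19.53 km north → (1.20, 19.53).

(1.20, 19.53)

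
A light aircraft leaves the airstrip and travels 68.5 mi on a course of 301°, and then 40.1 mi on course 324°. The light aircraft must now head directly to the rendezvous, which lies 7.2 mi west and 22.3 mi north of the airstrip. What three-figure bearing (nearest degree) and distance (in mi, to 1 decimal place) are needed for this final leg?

121°, 87.8 mi

Leg 1 (301°, 68.5 mi): east 68.5 sin 301° = -58.72, north 68.5 cos 301° = 35.28
Leg 2 (324°, 40.1 mi): east 40.1 sin 324° = -23.57, north 40.1 cos 324° = 32.44
Current position: (-82.29, 67.72). Target: (-7.2, 22.3). Remaining: Δeast = 75.09, Δnorth = -45.42.
Bearing = atan2(75.09, -45.42) mod 360° = 121.17°; distance = √((75.09)² + (-45.42)²) = 87.756 mi.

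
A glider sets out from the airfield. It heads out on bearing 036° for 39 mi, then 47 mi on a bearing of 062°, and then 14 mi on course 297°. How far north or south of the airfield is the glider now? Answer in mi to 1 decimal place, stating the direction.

60.0 mi north

Leg 1 (036°, 39 mi): east 39 sin 36° = 22.92, north 39 cos 36° = 31.55
Leg 2 (062°, 47 mi): east 47 sin 62° = 41.50, north 47 cos 62° = 22.07
Leg 3 (297°, 14 mi): east 14 sin 297° = -12.47, north 14 cos 297° = 6.36
Net north component: 59.97 mi.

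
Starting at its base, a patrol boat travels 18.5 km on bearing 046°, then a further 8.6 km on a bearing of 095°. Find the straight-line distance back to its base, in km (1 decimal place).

Leg 1 (046°, 18.5 km): east 18.5 sin 46° = 13.31, north 18.5 cos 46° = 12.85
Leg 2 (095°, 8.6 km): east 8.6 sin 95° = 8.57, north 8.6 cos 95° = -0.75
Net: 21.88 east, 12.10 north. Distance = √((21.88)² + (12.10)²) = 24.999 km.

25.0 km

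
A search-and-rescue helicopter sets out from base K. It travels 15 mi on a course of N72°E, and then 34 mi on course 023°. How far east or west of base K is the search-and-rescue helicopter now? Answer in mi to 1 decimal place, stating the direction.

Leg 1 (N72°E, 15 mi): east 15 sin 72° = 14.27, north 15 cos 72° = 4.64
Leg 2 (023°, 34 mi): east 34 sin 23° = 13.28, north 34 cos 23° = 31.30
Net east component: 27.55 mi.

27.6 mi east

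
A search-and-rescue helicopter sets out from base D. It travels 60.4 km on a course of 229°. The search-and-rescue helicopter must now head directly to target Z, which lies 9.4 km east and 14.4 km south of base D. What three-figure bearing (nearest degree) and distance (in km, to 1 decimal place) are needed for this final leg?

Leg 1 (229°, 60.4 km): east 60.4 sin 229° = -45.58, north 60.4 cos 229° = -39.63
Current position: (-45.58, -39.63). Target: (9.4, -14.4). Remaining: Δeast = 54.98, Δnorth = 25.23.
Bearing = atan2(54.98, 25.23) mod 360° = 65.36°; distance = √((54.98)² + (25.23)²) = 60.495 km.

065°, 60.5 km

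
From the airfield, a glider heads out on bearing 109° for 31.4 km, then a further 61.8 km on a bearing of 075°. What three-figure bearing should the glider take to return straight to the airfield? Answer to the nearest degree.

266°

Leg 1 (109°, 31.4 km): east 31.4 sin 109° = 29.69, north 31.4 cos 109° = -10.22
Leg 2 (075°, 61.8 km): east 61.8 sin 75° = 59.69, north 61.8 cos 75° = 16.00
Net displacement: 89.38 east, 5.77 north. Direction back to start is (-89.38, -5.77): bearing = atan2(-89.38, -5.77) mod 360° = 266.31° ≈ 266°.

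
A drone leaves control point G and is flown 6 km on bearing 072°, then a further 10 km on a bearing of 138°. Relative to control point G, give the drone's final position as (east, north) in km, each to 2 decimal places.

(12.40, -5.58)

Leg 1 (072°, 6 km): east 6 sin 72° = 5.71, north 6 cos 72° = 1.85
Leg 2 (138°, 10 km): east 10 sin 138° = 6.69, north 10 cos 138° = -7.43
Summing: 12.40 km east, -5.58 km north → (12.40, -5.58).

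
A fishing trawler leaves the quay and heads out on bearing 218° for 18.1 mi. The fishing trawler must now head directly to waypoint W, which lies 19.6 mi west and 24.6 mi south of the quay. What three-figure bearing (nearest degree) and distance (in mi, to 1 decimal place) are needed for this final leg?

219°, 13.4 mi

Leg 1 (218°, 18.1 mi): east 18.1 sin 218° = -11.14, north 18.1 cos 218° = -14.26
Current position: (-11.14, -14.26). Target: (-19.6, -24.6). Remaining: Δeast = -8.46, Δnorth = -10.34.
Bearing = atan2(-8.46, -10.34) mod 360° = 219.29°; distance = √((-8.46)² + (-10.34)²) = 13.355 mi.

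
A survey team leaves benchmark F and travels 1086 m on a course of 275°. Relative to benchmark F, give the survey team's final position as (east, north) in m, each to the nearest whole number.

(-1082, 95)

Leg 1 (275°, 1086 m): east 1086 sin 275° = -1081.87, north 1086 cos 275° = 94.65
Summing: -1081.87 m east, 94.65 m north → (-1082, 95).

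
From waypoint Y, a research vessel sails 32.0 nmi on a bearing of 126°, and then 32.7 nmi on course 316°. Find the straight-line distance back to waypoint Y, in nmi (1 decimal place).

5.7 nmi

Leg 1 (126°, 32.0 nmi): east 32.0 sin 126° = 25.89, north 32.0 cos 126° = -18.81
Leg 2 (316°, 32.7 nmi): east 32.7 sin 316° = -22.72, north 32.7 cos 316° = 23.52
Net: 3.17 east, 4.71 north. Distance = √((3.17)² + (4.71)²) = 5.682 nmi.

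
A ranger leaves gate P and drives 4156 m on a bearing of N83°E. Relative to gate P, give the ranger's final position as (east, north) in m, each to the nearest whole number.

(4125, 506)

Leg 1 (N83°E, 4156 m): east 4156 sin 83° = 4125.02, north 4156 cos 83° = 506.49
Summing: 4125.02 m east, 506.49 m north → (4125, 506).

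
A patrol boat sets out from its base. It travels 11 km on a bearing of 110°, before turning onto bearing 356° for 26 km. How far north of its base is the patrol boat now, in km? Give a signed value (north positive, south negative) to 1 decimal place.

Leg 1 (110°, 11 km): east 11 sin 110° = 10.34, north 11 cos 110° = -3.76
Leg 2 (356°, 26 km): east 26 sin 356° = -1.81, north 26 cos 356° = 25.94
Net north component: 22.17 km.

22.2 km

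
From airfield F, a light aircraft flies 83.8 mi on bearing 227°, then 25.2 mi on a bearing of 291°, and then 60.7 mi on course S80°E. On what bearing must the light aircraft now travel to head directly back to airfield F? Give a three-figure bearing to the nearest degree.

023°

Leg 1 (227°, 83.8 mi): east 83.8 sin 227° = -61.29, north 83.8 cos 227° = -57.15
Leg 2 (291°, 25.2 mi): east 25.2 sin 291° = -23.53, north 25.2 cos 291° = 9.03
Leg 3 (S80°E, 60.7 mi): east 60.7 sin 100° = 59.78, north 60.7 cos 100° = -10.54
Net displacement: -25.04 east, -58.66 north. Direction back to start is (25.04, 58.66): bearing = atan2(25.04, 58.66) mod 360° = 23.11° ≈ 023°.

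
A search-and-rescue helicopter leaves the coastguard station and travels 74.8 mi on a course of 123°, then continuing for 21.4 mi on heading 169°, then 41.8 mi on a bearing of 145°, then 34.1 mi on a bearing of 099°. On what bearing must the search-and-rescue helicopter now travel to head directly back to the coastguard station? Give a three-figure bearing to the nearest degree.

Leg 1 (123°, 74.8 mi): east 74.8 sin 123° = 62.73, north 74.8 cos 123° = -40.74
Leg 2 (169°, 21.4 mi): east 21.4 sin 169° = 4.08, north 21.4 cos 169° = -21.01
Leg 3 (145°, 41.8 mi): east 41.8 sin 145° = 23.98, north 41.8 cos 145° = -34.24
Leg 4 (099°, 34.1 mi): east 34.1 sin 99° = 33.68, north 34.1 cos 99° = -5.33
Net displacement: 124.47 east, -101.32 north. Direction back to start is (-124.47, 101.32): bearing = atan2(-124.47, 101.32) mod 360° = 309.15° ≈ 309°.

309°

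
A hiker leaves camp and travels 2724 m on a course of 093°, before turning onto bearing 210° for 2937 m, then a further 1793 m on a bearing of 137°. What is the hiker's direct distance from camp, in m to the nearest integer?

4701 m

Leg 1 (093°, 2724 m): east 2724 sin 93° = 2720.27, north 2724 cos 93° = -142.56
Leg 2 (210°, 2937 m): east 2937 sin 210° = -1468.50, north 2937 cos 210° = -2543.52
Leg 3 (137°, 1793 m): east 1793 sin 137° = 1222.82, north 1793 cos 137° = -1311.32
Net: 2474.59 east, -3997.40 north. Distance = √((2474.59)² + (-3997.40)²) = 4701.359 m.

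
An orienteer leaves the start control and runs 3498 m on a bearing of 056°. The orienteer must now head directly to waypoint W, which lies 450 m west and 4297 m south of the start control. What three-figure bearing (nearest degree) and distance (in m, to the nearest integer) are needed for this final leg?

Leg 1 (056°, 3498 m): east 3498 sin 56° = 2899.97, north 3498 cos 56° = 1956.06
Current position: (2899.97, 1956.06). Target: (-450, -4297). Remaining: Δeast = -3349.97, Δnorth = -6253.06.
Bearing = atan2(-3349.97, -6253.06) mod 360° = 208.18°; distance = √((-3349.97)² + (-6253.06)²) = 7093.873 m.

208°, 7094 m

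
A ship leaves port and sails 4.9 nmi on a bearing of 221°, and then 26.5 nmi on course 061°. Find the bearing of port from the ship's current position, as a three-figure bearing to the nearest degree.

245°

Leg 1 (221°, 4.9 nmi): east 4.9 sin 221° = -3.21, north 4.9 cos 221° = -3.70
Leg 2 (061°, 26.5 nmi): east 26.5 sin 61° = 23.18, north 26.5 cos 61° = 12.85
Net displacement: 19.96 east, 9.15 north. Direction back to start is (-19.96, -9.15): bearing = atan2(-19.96, -9.15) mod 360° = 245.38° ≈ 245°.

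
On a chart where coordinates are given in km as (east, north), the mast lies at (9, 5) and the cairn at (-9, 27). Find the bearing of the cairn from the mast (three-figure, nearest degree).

Δeast = -9 − 9 = -18.00; Δnorth = 27 − 5 = 22.00.
Bearing = atan2(Δeast, Δnorth) mod 360° = 320.71° ≈ 321°.

321°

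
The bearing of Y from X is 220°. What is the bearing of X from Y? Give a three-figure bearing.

Back-bearing = 220° − 180° = 040°.

040°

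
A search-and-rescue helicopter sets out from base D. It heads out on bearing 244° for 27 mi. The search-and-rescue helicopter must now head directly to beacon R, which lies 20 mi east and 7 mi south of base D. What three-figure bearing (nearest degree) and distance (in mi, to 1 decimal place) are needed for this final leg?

084°, 44.5 mi

Leg 1 (244°, 27 mi): east 27 sin 244° = -24.27, north 27 cos 244° = -11.84
Current position: (-24.27, -11.84). Target: (20, -7). Remaining: Δeast = 44.27, Δnorth = 4.84.
Bearing = atan2(44.27, 4.84) mod 360° = 83.77°; distance = √((44.27)² + (4.84)²) = 44.531 mi.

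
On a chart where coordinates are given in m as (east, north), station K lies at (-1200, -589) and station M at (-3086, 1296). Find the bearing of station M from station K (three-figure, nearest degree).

Δeast = -3086 − -1200 = -1886.00; Δnorth = 1296 − -589 = 1885.00.
Bearing = atan2(Δeast, Δnorth) mod 360° = 314.98° ≈ 315°.

315°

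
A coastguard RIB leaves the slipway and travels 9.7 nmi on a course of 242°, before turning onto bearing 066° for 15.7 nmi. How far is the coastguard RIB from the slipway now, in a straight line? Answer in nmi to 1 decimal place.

6.1 nmi

Leg 1 (242°, 9.7 nmi): east 9.7 sin 242° = -8.56, north 9.7 cos 242° = -4.55
Leg 2 (066°, 15.7 nmi): east 15.7 sin 66° = 14.34, north 15.7 cos 66° = 6.39
Net: 5.78 east, 1.83 north. Distance = √((5.78)² + (1.83)²) = 6.062 nmi.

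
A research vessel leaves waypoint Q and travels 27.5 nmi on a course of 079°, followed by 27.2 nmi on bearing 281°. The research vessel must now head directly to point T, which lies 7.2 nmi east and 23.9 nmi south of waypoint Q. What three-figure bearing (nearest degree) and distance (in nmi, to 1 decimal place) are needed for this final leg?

Leg 1 (079°, 27.5 nmi): east 27.5 sin 79° = 26.99, north 27.5 cos 79° = 5.25
Leg 2 (281°, 27.2 nmi): east 27.2 sin 281° = -26.70, north 27.2 cos 281° = 5.19
Current position: (0.29, 10.44). Target: (7.2, -23.9). Remaining: Δeast = 6.91, Δnorth = -34.34.
Bearing = atan2(6.91, -34.34) mod 360° = 168.63°; distance = √((6.91)² + (-34.34)²) = 35.025 nmi.

169°, 35.0 nmi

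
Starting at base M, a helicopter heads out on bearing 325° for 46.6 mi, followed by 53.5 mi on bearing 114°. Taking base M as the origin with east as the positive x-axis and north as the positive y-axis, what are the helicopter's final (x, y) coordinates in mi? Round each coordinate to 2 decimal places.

(22.15, 16.41)

Leg 1 (325°, 46.6 mi): east 46.6 sin 325° = -26.73, north 46.6 cos 325° = 38.17
Leg 2 (114°, 53.5 mi): east 53.5 sin 114° = 48.87, north 53.5 cos 114° = -21.76
Summing: 22.15 mi east, 16.41 mi north → (22.15, 16.41).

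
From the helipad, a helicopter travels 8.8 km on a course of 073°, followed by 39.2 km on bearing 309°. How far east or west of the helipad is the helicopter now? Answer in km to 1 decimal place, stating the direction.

Leg 1 (073°, 8.8 km): east 8.8 sin 73° = 8.42, north 8.8 cos 73° = 2.57
Leg 2 (309°, 39.2 km): east 39.2 sin 309° = -30.46, north 39.2 cos 309° = 24.67
Net east component: -22.05 km.

22.0 km west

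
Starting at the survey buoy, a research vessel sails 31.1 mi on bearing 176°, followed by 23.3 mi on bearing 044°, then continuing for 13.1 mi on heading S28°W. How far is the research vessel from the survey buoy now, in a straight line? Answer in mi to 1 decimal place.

28.6 mi

Leg 1 (176°, 31.1 mi): east 31.1 sin 176° = 2.17, north 31.1 cos 176° = -31.02
Leg 2 (044°, 23.3 mi): east 23.3 sin 44° = 16.19, north 23.3 cos 44° = 16.76
Leg 3 (S28°W, 13.1 mi): east 13.1 sin 208° = -6.15, north 13.1 cos 208° = -11.57
Net: 12.20 east, -25.83 north. Distance = √((12.20)² + (-25.83)²) = 28.569 mi.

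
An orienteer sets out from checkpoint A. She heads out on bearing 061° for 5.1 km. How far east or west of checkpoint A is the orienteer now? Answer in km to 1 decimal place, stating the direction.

Leg 1 (061°, 5.1 km): east 5.1 sin 61° = 4.46, north 5.1 cos 61° = 2.47
Net east component: 4.46 km.

4.5 km east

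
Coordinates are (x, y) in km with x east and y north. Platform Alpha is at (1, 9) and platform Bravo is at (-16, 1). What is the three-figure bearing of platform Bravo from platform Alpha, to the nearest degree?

245°

Δeast = -16 − 1 = -17.00; Δnorth = 1 − 9 = -8.00.
Bearing = atan2(Δeast, Δnorth) mod 360° = 244.80° ≈ 245°.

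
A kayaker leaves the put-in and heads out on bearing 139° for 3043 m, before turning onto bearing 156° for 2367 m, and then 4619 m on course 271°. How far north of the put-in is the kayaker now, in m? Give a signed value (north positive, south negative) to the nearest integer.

-4378 m

Leg 1 (139°, 3043 m): east 3043 sin 139° = 1996.39, north 3043 cos 139° = -2296.58
Leg 2 (156°, 2367 m): east 2367 sin 156° = 962.75, north 2367 cos 156° = -2162.36
Leg 3 (271°, 4619 m): east 4619 sin 271° = -4618.30, north 4619 cos 271° = 80.61
Net north component: -4378.33 m.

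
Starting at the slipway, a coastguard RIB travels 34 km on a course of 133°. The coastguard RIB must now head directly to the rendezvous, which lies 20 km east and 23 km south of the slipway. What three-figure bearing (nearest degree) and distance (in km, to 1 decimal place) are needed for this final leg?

272°, 4.9 km

Leg 1 (133°, 34 km): east 34 sin 133° = 24.87, north 34 cos 133° = -23.19
Current position: (24.87, -23.19). Target: (20, -23). Remaining: Δeast = -4.87, Δnorth = 0.19.
Bearing = atan2(-4.87, 0.19) mod 360° = 272.21°; distance = √((-4.87)² + (0.19)²) = 4.870 km.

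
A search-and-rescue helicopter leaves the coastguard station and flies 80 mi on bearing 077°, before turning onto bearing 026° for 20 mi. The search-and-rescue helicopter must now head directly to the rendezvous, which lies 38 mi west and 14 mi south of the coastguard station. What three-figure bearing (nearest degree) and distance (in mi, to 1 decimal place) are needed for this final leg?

Leg 1 (077°, 80 mi): east 80 sin 77° = 77.95, north 80 cos 77° = 18.00
Leg 2 (026°, 20 mi): east 20 sin 26° = 8.77, north 20 cos 26° = 17.98
Current position: (86.72, 35.97). Target: (-38, -14). Remaining: Δeast = -124.72, Δnorth = -49.97.
Bearing = atan2(-124.72, -49.97) mod 360° = 248.16°; distance = √((-124.72)² + (-49.97)²) = 134.356 mi.

248°, 134.4 mi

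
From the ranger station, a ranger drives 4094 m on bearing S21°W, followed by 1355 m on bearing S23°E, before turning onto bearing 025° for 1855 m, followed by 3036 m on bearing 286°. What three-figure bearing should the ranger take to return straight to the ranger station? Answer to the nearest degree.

Leg 1 (S21°W, 4094 m): east 4094 sin 201° = -1467.16, north 4094 cos 201° = -3822.08
Leg 2 (S23°E, 1355 m): east 1355 sin 157° = 529.44, north 1355 cos 157° = -1247.28
Leg 3 (025°, 1855 m): east 1855 sin 25° = 783.96, north 1855 cos 25° = 1681.20
Leg 4 (286°, 3036 m): east 3036 sin 286° = -2918.39, north 3036 cos 286° = 836.84
Net displacement: -3072.15 east, -2551.33 north. Direction back to start is (3072.15, 2551.33): bearing = atan2(3072.15, 2551.33) mod 360° = 50.29° ≈ 050°.

050°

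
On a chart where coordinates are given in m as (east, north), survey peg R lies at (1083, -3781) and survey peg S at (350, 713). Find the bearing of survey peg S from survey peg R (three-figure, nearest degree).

Δeast = 350 − 1083 = -733.00; Δnorth = 713 − -3781 = 4494.00.
Bearing = atan2(Δeast, Δnorth) mod 360° = 350.74° ≈ 351°.

351°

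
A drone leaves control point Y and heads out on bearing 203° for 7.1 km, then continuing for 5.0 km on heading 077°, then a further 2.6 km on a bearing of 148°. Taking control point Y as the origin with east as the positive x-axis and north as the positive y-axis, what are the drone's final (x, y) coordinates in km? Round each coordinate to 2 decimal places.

(3.48, -7.62)

Leg 1 (203°, 7.1 km): east 7.1 sin 203° = -2.77, north 7.1 cos 203° = -6.54
Leg 2 (077°, 5.0 km): east 5.0 sin 77° = 4.87, north 5.0 cos 77° = 1.12
Leg 3 (148°, 2.6 km): east 2.6 sin 148° = 1.38, north 2.6 cos 148° = -2.20
Summing: 3.48 km east, -7.62 km north → (3.48, -7.62).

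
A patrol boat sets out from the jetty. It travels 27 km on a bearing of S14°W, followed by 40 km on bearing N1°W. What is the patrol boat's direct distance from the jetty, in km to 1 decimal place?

Leg 1 (S14°W, 27 km): east 27 sin 194° = -6.53, north 27 cos 194° = -26.20
Leg 2 (N1°W, 40 km): east 40 sin 359° = -0.70, north 40 cos 359° = 39.99
Net: -7.23 east, 13.80 north. Distance = √((-7.23)² + (13.80)²) = 15.576 km.

15.6 km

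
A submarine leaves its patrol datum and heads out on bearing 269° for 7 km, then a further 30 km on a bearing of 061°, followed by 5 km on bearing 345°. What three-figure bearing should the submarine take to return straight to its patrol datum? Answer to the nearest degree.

Leg 1 (269°, 7 km): east 7 sin 269° = -7.00, north 7 cos 269° = -0.12
Leg 2 (061°, 30 km): east 30 sin 61° = 26.24, north 30 cos 61° = 14.54
Leg 3 (345°, 5 km): east 5 sin 345° = -1.29, north 5 cos 345° = 4.83
Net displacement: 17.95 east, 19.25 north. Direction back to start is (-17.95, -19.25): bearing = atan2(-17.95, -19.25) mod 360° = 222.99° ≈ 223°.

223°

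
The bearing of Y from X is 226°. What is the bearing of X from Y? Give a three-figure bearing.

Back-bearing = 226° − 180° = 046°.

046°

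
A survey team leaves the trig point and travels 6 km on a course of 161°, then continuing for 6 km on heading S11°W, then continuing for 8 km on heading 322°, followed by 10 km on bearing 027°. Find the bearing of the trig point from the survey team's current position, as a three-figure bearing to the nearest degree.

187°

Leg 1 (161°, 6 km): east 6 sin 161° = 1.95, north 6 cos 161° = -5.67
Leg 2 (S11°W, 6 km): east 6 sin 191° = -1.14, north 6 cos 191° = -5.89
Leg 3 (322°, 8 km): east 8 sin 322° = -4.93, north 8 cos 322° = 6.30
Leg 4 (027°, 10 km): east 10 sin 27° = 4.54, north 10 cos 27° = 8.91
Net displacement: 0.42 east, 3.65 north. Direction back to start is (-0.42, -3.65): bearing = atan2(-0.42, -3.65) mod 360° = 186.61° ≈ 187°.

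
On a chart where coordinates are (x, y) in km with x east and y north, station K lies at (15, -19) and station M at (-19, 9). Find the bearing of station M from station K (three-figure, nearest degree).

Δeast = -19 − 15 = -34.00; Δnorth = 9 − -19 = 28.00.
Bearing = atan2(Δeast, Δnorth) mod 360° = 309.47° ≈ 309°.

309°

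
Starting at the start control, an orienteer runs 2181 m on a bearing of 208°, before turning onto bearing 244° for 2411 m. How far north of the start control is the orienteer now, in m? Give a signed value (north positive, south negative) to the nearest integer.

-2983 m

Leg 1 (208°, 2181 m): east 2181 sin 208° = -1023.92, north 2181 cos 208° = -1925.71
Leg 2 (244°, 2411 m): east 2411 sin 244° = -2166.99, north 2411 cos 244° = -1056.91
Net north component: -2982.62 m.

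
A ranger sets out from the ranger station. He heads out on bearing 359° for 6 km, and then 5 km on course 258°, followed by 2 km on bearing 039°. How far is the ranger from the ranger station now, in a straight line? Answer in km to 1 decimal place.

7.5 km

Leg 1 (359°, 6 km): east 6 sin 359° = -0.10, north 6 cos 359° = 6.00
Leg 2 (258°, 5 km): east 5 sin 258° = -4.89, north 5 cos 258° = -1.04
Leg 3 (039°, 2 km): east 2 sin 39° = 1.26, north 2 cos 39° = 1.55
Net: -3.74 east, 6.51 north. Distance = √((-3.74)² + (6.51)²) = 7.510 km.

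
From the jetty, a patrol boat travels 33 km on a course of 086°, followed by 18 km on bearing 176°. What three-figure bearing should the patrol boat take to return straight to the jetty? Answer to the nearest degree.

295°

Leg 1 (086°, 33 km): east 33 sin 86° = 32.92, north 33 cos 86° = 2.30
Leg 2 (176°, 18 km): east 18 sin 176° = 1.26, north 18 cos 176° = -17.96
Net displacement: 34.18 east, -15.65 north. Direction back to start is (-34.18, 15.65): bearing = atan2(-34.18, 15.65) mod 360° = 294.61° ≈ 295°.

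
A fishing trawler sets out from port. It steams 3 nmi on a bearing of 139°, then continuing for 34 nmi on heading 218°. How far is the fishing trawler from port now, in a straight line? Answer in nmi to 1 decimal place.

34.7 nmi

Leg 1 (139°, 3 nmi): east 3 sin 139° = 1.97, north 3 cos 139° = -2.26
Leg 2 (218°, 34 nmi): east 34 sin 218° = -20.93, north 34 cos 218° = -26.79
Net: -18.96 east, -29.06 north. Distance = √((-18.96)² + (-29.06)²) = 34.698 nmi.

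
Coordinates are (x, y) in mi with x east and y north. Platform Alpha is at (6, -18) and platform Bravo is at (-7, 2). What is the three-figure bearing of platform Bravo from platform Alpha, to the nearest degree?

327°

Δeast = -7 − 6 = -13.00; Δnorth = 2 − -18 = 20.00.
Bearing = atan2(Δeast, Δnorth) mod 360° = 326.98° ≈ 327°.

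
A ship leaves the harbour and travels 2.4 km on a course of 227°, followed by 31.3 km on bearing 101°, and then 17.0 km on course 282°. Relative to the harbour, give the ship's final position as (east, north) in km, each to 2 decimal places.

(12.34, -4.07)

Leg 1 (227°, 2.4 km): east 2.4 sin 227° = -1.76, north 2.4 cos 227° = -1.64
Leg 2 (101°, 31.3 km): east 31.3 sin 101° = 30.72, north 31.3 cos 101° = -5.97
Leg 3 (282°, 17.0 km): east 17.0 sin 282° = -16.63, north 17.0 cos 282° = 3.53
Summing: 12.34 km east, -4.07 km north → (12.34, -4.07).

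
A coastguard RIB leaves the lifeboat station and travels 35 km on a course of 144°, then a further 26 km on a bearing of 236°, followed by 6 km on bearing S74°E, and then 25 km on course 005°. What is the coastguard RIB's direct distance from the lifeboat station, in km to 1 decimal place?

20.8 km

Leg 1 (144°, 35 km): east 35 sin 144° = 20.57, north 35 cos 144° = -28.32
Leg 2 (236°, 26 km): east 26 sin 236° = -21.55, north 26 cos 236° = -14.54
Leg 3 (S74°E, 6 km): east 6 sin 106° = 5.77, north 6 cos 106° = -1.65
Leg 4 (005°, 25 km): east 25 sin 5° = 2.18, north 25 cos 5° = 24.90
Net: 6.96 east, -19.60 north. Distance = √((6.96)² + (-19.60)²) = 20.804 km.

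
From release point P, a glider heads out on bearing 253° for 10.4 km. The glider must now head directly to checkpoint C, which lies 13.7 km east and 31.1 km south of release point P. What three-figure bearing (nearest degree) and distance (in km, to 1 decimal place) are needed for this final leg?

140°, 36.7 km

Leg 1 (253°, 10.4 km): east 10.4 sin 253° = -9.95, north 10.4 cos 253° = -3.04
Current position: (-9.95, -3.04). Target: (13.7, -31.1). Remaining: Δeast = 23.65, Δnorth = -28.06.
Bearing = atan2(23.65, -28.06) mod 360° = 139.88°; distance = √((23.65)² + (-28.06)²) = 36.694 km.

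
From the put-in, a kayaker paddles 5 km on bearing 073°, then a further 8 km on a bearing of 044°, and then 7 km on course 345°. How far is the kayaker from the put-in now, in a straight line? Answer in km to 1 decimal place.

16.4 km

Leg 1 (073°, 5 km): east 5 sin 73° = 4.78, north 5 cos 73° = 1.46
Leg 2 (044°, 8 km): east 8 sin 44° = 5.56, north 8 cos 44° = 5.75
Leg 3 (345°, 7 km): east 7 sin 345° = -1.81, north 7 cos 345° = 6.76
Net: 8.53 east, 13.98 north. Distance = √((8.53)² + (13.98)²) = 16.374 km.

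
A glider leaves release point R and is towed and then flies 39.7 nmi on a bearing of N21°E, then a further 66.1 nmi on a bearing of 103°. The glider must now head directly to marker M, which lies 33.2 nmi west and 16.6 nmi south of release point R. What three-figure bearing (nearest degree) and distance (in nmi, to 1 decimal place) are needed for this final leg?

Leg 1 (N21°E, 39.7 nmi): east 39.7 sin 21° = 14.23, north 39.7 cos 21° = 37.06
Leg 2 (103°, 66.1 nmi): east 66.1 sin 103° = 64.41, north 66.1 cos 103° = -14.87
Current position: (78.63, 22.19). Target: (-33.2, -16.6). Remaining: Δeast = -111.83, Δnorth = -38.79.
Bearing = atan2(-111.83, -38.79) mod 360° = 250.87°; distance = √((-111.83)² + (-38.79)²) = 118.371 nmi.

251°, 118.4 nmi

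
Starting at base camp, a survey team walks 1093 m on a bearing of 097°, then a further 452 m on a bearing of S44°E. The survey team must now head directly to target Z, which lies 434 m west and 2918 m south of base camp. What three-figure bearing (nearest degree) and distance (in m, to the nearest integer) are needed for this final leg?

Leg 1 (097°, 1093 m): east 1093 sin 97° = 1084.85, north 1093 cos 97° = -133.20
Leg 2 (S44°E, 452 m): east 452 sin 136° = 313.99, north 452 cos 136° = -325.14
Current position: (1398.84, -458.34). Target: (-434, -2918). Remaining: Δeast = -1832.84, Δnorth = -2459.66.
Bearing = atan2(-1832.84, -2459.66) mod 360° = 216.69°; distance = √((-1832.84)² + (-2459.66)²) = 3067.442 m.

217°, 3067 m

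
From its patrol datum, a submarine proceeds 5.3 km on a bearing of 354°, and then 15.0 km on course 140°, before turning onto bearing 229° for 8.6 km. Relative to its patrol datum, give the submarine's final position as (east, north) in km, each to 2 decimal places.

(2.60, -11.86)

Leg 1 (354°, 5.3 km): east 5.3 sin 354° = -0.55, north 5.3 cos 354° = 5.27
Leg 2 (140°, 15.0 km): east 15.0 sin 140° = 9.64, north 15.0 cos 140° = -11.49
Leg 3 (229°, 8.6 km): east 8.6 sin 229° = -6.49, north 8.6 cos 229° = -5.64
Summing: 2.60 km east, -11.86 km north → (2.60, -11.86).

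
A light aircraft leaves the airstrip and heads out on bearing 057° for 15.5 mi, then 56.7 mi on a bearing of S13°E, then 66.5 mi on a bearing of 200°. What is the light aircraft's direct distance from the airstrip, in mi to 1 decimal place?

Leg 1 (057°, 15.5 mi): east 15.5 sin 57° = 13.00, north 15.5 cos 57° = 8.44
Leg 2 (S13°E, 56.7 mi): east 56.7 sin 167° = 12.75, north 56.7 cos 167° = -55.25
Leg 3 (200°, 66.5 mi): east 66.5 sin 200° = -22.74, north 66.5 cos 200° = -62.49
Net: 3.01 east, -109.29 north. Distance = √((3.01)² + (-109.29)²) = 109.336 mi.

109.3 mi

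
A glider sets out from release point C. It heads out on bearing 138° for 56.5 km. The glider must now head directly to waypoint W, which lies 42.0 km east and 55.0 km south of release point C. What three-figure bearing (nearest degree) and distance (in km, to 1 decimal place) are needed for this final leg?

162°, 13.7 km

Leg 1 (138°, 56.5 km): east 56.5 sin 138° = 37.81, north 56.5 cos 138° = -41.99
Current position: (37.81, -41.99). Target: (42.0, -55.0). Remaining: Δeast = 4.19, Δnorth = -13.01.
Bearing = atan2(4.19, -13.01) mod 360° = 162.13°; distance = √((4.19)² + (-13.01)²) = 13.672 km.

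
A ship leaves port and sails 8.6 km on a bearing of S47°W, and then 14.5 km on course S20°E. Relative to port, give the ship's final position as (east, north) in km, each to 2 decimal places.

Leg 1 (S47°W, 8.6 km): east 8.6 sin 227° = -6.29, north 8.6 cos 227° = -5.87
Leg 2 (S20°E, 14.5 km): east 14.5 sin 160° = 4.96, north 14.5 cos 160° = -13.63
Summing: -1.33 km east, -19.49 km north → (-1.33, -19.49).

(-1.33, -19.49)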